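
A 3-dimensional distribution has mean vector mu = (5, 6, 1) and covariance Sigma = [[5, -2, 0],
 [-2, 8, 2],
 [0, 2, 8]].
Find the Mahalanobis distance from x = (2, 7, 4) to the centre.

Step 1 — centre the observation: (x - mu) = (-3, 1, 3).

Step 2 — invert Sigma (cofactor / det for 3×3, or solve directly):
  Sigma^{-1} = [[0.2239, 0.0597, -0.0149],
 [0.0597, 0.1493, -0.0373],
 [-0.0149, -0.0373, 0.1343]].

Step 3 — form the quadratic (x - mu)^T · Sigma^{-1} · (x - mu):
  Sigma^{-1} · (x - mu) = (-0.6567, -0.1418, 0.4104).
  (x - mu)^T · [Sigma^{-1} · (x - mu)] = (-3)·(-0.6567) + (1)·(-0.1418) + (3)·(0.4104) = 3.0597.

Step 4 — take square root: d = √(3.0597) ≈ 1.7492.

d(x, mu) = √(3.0597) ≈ 1.7492


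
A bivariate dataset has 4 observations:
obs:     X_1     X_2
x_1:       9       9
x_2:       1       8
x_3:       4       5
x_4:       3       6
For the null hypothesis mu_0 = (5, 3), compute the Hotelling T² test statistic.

Step 1 — sample mean vector:
  mean(X_1) = (9 + 1 + 4 + 3) / 4 = 17/4 = 4.25
  mean(X_2) = (9 + 8 + 5 + 6) / 4 = 28/4 = 7
  x̄ = (4.25, 7),  deviation x̄ - mu_0 = (4.25, 7) - (5, 3) = (-0.75, 4).

Step 2 — sample covariance matrix, S[i,j] = (1/(n-1)) · Σ_k (x_{k,i} - mean_i) · (x_{k,j} - mean_j), divisor n-1 = 3:
  S[X_1,X_1] = ((4.75)·(4.75) + (-3.25)·(-3.25) + (-0.25)·(-0.25) + (-1.25)·(-1.25)) / 3 = 34.75/3 = 11.5833
  S[X_1,X_2] = ((4.75)·(2) + (-3.25)·(1) + (-0.25)·(-2) + (-1.25)·(-1)) / 3 = 8/3 = 2.6667
  S[X_2,X_2] = ((2)·(2) + (1)·(1) + (-2)·(-2) + (-1)·(-1)) / 3 = 10/3 = 3.3333
  S = [[11.5833, 2.6667],
 [2.6667, 3.3333]].

Step 3 — invert S. det(S) = 11.5833·3.3333 - (2.6667)² = 31.5.
  S^{-1} = (1/det) · [[d, -b], [-b, a]] = [[0.1058, -0.0847],
 [-0.0847, 0.3677]].

Step 4 — quadratic form (x̄ - mu_0)^T · S^{-1} · (x̄ - mu_0):
  S^{-1} · (x̄ - mu_0) = (-0.418, 1.5344),
  (x̄ - mu_0)^T · [...] = (-0.75)·(-0.418) + (4)·(1.5344) = 6.4511.

Step 5 — scale by n: T² = 4 · 6.4511 = 25.8042.

T² ≈ 25.8042


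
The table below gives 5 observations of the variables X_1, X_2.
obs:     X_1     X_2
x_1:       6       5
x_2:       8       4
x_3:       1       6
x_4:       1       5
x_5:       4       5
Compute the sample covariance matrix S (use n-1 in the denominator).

Step 1 — column means:
  mean(X_1) = (6 + 8 + 1 + 1 + 4) / 5 = 20/5 = 4
  mean(X_2) = (5 + 4 + 6 + 5 + 5) / 5 = 25/5 = 5

Step 2 — sample covariance S[i,j] = (1/(n-1)) · Σ_k (x_{k,i} - mean_i) · (x_{k,j} - mean_j), with n-1 = 4.
  S[X_1,X_1] = ((2)·(2) + (4)·(4) + (-3)·(-3) + (-3)·(-3) + (0)·(0)) / 4 = 38/4 = 9.5
  S[X_1,X_2] = ((2)·(0) + (4)·(-1) + (-3)·(1) + (-3)·(0) + (0)·(0)) / 4 = -7/4 = -1.75
  S[X_2,X_2] = ((0)·(0) + (-1)·(-1) + (1)·(1) + (0)·(0) + (0)·(0)) / 4 = 2/4 = 0.5

S is symmetric (S[j,i] = S[i,j]). Assembling:

S = [[9.5, -1.75],
 [-1.75, 0.5]]


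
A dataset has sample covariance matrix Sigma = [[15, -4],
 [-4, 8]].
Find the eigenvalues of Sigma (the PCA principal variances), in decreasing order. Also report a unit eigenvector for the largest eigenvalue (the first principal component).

Step 1 — characteristic polynomial of 2×2 Sigma:
  det(Sigma - λI) = λ² - trace · λ + det = 0.
  trace = 15 + 8 = 23, det = 15·8 - (-4)² = 104.
Step 2 — discriminant:
  Δ = trace² - 4·det = 529 - 416 = 113.
Step 3 — eigenvalues:
  λ = (trace ± √Δ)/2 = (23 ± 10.6301)/2,
  λ_1 = 16.8151,  λ_2 = 6.1849.

Step 4 — unit eigenvector for λ_1: solve (Sigma - λ_1 I)v = 0. First row:
  (15 - 16.8151)·v_x + (-4)·v_y = 0, i.e. (-1.8151)·v_x + (-4)·v_y = 0,
  so v ∝ (b, λ_1 - a) = (-4, 1.8151); multiply by -1 so the first entry is positive: u = (4, -1.8151).
  ||u|| = √((4)² + (-1.8151)²) = √(19.2945) ≈ 4.3925,
  v_1 = u/||u|| ≈ (0.9106, -0.4132) (||v_1|| = 1).

λ_1 = 16.8151,  λ_2 = 6.1849;  v_1 ≈ (0.9106, -0.4132)


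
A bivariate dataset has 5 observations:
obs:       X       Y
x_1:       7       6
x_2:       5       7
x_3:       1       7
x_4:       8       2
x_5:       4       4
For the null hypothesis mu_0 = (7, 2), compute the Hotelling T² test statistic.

Step 1 — sample mean vector:
  mean(X) = (7 + 5 + 1 + 8 + 4) / 5 = 25/5 = 5
  mean(Y) = (6 + 7 + 7 + 2 + 4) / 5 = 26/5 = 5.2
  x̄ = (5, 5.2),  deviation x̄ - mu_0 = (5, 5.2) - (7, 2) = (-2, 3.2).

Step 2 — sample covariance matrix, S[i,j] = (1/(n-1)) · Σ_k (x_{k,i} - mean_i) · (x_{k,j} - mean_j), divisor n-1 = 4:
  S[X,X] = ((2)·(2) + (0)·(0) + (-4)·(-4) + (3)·(3) + (-1)·(-1)) / 4 = 30/4 = 7.5
  S[X,Y] = ((2)·(0.8) + (0)·(1.8) + (-4)·(1.8) + (3)·(-3.2) + (-1)·(-1.2)) / 4 = -14/4 = -3.5
  S[Y,Y] = ((0.8)·(0.8) + (1.8)·(1.8) + (1.8)·(1.8) + (-3.2)·(-3.2) + (-1.2)·(-1.2)) / 4 = 18.8/4 = 4.7
  S = [[7.5, -3.5],
 [-3.5, 4.7]].

Step 3 — invert S. det(S) = 7.5·4.7 - (-3.5)² = 23.
  S^{-1} = (1/det) · [[d, -b], [-b, a]] = [[0.2043, 0.1522],
 [0.1522, 0.3261]].

Step 4 — quadratic form (x̄ - mu_0)^T · S^{-1} · (x̄ - mu_0):
  S^{-1} · (x̄ - mu_0) = (0.0783, 0.7391),
  (x̄ - mu_0)^T · [...] = (-2)·(0.0783) + (3.2)·(0.7391) = 2.2087.

Step 5 — scale by n: T² = 5 · 2.2087 = 11.0435.

T² ≈ 11.0435


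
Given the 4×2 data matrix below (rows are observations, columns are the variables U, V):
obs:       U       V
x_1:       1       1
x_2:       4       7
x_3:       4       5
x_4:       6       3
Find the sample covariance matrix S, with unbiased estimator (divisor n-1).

Step 1 — column means:
  mean(U) = (1 + 4 + 4 + 6) / 4 = 15/4 = 3.75
  mean(V) = (1 + 7 + 5 + 3) / 4 = 16/4 = 4

Step 2 — sample covariance S[i,j] = (1/(n-1)) · Σ_k (x_{k,i} - mean_i) · (x_{k,j} - mean_j), with n-1 = 3.
  S[U,U] = ((-2.75)·(-2.75) + (0.25)·(0.25) + (0.25)·(0.25) + (2.25)·(2.25)) / 3 = 12.75/3 = 4.25
  S[U,V] = ((-2.75)·(-3) + (0.25)·(3) + (0.25)·(1) + (2.25)·(-1)) / 3 = 7/3 = 2.3333
  S[V,V] = ((-3)·(-3) + (3)·(3) + (1)·(1) + (-1)·(-1)) / 3 = 20/3 = 6.6667

S is symmetric (S[j,i] = S[i,j]). Assembling:

S = [[4.25, 2.3333],
 [2.3333, 6.6667]]


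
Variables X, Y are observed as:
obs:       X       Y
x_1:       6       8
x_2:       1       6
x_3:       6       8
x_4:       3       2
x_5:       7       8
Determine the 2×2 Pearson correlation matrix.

Step 1 — column means:
  mean(X) = (6 + 1 + 6 + 3 + 7) / 5 = 23/5 = 4.6
  mean(Y) = (8 + 6 + 8 + 2 + 8) / 5 = 32/5 = 6.4

Step 2 — sample variances and covariances s[i,j] = (1/(n-1)) · Σ_k (x_{k,i} - mean_i) · (x_{k,j} - mean_j), with n-1 = 4:
  s[X,X] = ((1.4)·(1.4) + (-3.6)·(-3.6) + (1.4)·(1.4) + (-1.6)·(-1.6) + (2.4)·(2.4)) / 4 = 25.2/4 = 6.3
  s[X,Y] = ((1.4)·(1.6) + (-3.6)·(-0.4) + (1.4)·(1.6) + (-1.6)·(-4.4) + (2.4)·(1.6)) / 4 = 16.8/4 = 4.2
  s[Y,Y] = ((1.6)·(1.6) + (-0.4)·(-0.4) + (1.6)·(1.6) + (-4.4)·(-4.4) + (1.6)·(1.6)) / 4 = 27.2/4 = 6.8
  Sample standard deviations s_i = √(s[i,i]):
  s(X) = √(6.3) = 2.51
  s(Y) = √(6.8) = 2.6077

Step 3 — r_{ij} = s_{ij} / (s_i · s_j):
  r[X,X] = 1 (diagonal).
  r[X,Y] = 4.2 / (2.51 · 2.6077) = 4.2 / 6.5452 = 0.6417
  r[Y,Y] = 1 (diagonal).

R is symmetric with unit diagonal. Assembling:

R = [[1, 0.6417],
 [0.6417, 1]]


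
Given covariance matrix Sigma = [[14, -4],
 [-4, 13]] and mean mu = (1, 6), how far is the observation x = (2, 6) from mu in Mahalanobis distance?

Step 1 — centre the observation: (x - mu) = (1, 0).

Step 2 — invert Sigma. det(Sigma) = 14·13 - (-4)² = 166.
  Sigma^{-1} = (1/det) · [[d, -b], [-b, a]] = [[0.0783, 0.0241],
 [0.0241, 0.0843]].

Step 3 — form the quadratic (x - mu)^T · Sigma^{-1} · (x - mu):
  Sigma^{-1} · (x - mu) = (0.0783, 0.0241).
  (x - mu)^T · [Sigma^{-1} · (x - mu)] = (1)·(0.0783) + (0)·(0.0241) = 0.0783.

Step 4 — take square root: d = √(0.0783) ≈ 0.2798.

d(x, mu) = √(0.0783) ≈ 0.2798


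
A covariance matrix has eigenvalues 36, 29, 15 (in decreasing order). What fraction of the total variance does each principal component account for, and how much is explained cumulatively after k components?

Step 1 — total variance = trace(Sigma) = Σ λ_i = 36 + 29 + 15 = 80.

Step 2 — fraction explained by component i = λ_i / Σ λ:
  PC1: 36/80 = 0.45
  PC2: 29/80 = 0.3625
  PC3: 15/80 = 0.1875

Step 3 — cumulative fraction after k components = (λ_1 + ... + λ_k) / Σ λ:
  k = 1: 36/80 = 0.45
  k = 2: (36 + 29)/80 = 65/80 = 0.8125
  k = 3: (36 + 29 + 15)/80 = 80/80 = 1

Summary (fraction, with percent):

explained: PC1 0.45 (45%), PC2 0.3625 (36.25%), PC3 0.1875 (18.75%);  cumulative: 0.45, 0.8125, 1


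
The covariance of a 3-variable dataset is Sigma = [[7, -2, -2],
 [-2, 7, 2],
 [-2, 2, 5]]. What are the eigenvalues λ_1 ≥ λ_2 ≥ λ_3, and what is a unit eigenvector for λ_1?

Step 1 — characteristic polynomial p(λ) = det(λI - Sigma) = λ³ - tr·λ² + c_1·λ - det, where tr = trace, c_1 = sum of the principal 2×2 minors, det = det(Sigma):
  tr = 7 + 7 + 5 = 19,
  c_1 = (7·7 - (-2)²) + (7·5 - (-2)²) + (7·5 - (2)²) = 45 + 31 + 31 = 107,
  det = 7·(7·5 - (2)²) - (-2)·((-2)·5 - (2)·(-2)) + (-2)·((-2)·(2) - 7·(-2)) = 7·(31) - (-2)·(-6) + (-2)·(10) = 185.
  So p(λ) = λ³ - 19λ² + 107λ - 185.
Step 2 — look for an integer root (rational root theorem: any rational root is an integer divisor of 185). Testing λ = 5:
  p(5) = 125 - 475 + 535 - 185 = 0  ✓
  Dividing out (λ - 5): p(λ) = (λ - 5)(λ² - 14λ + 37).
Step 3 — remaining eigenvalues from the quadratic λ² - 14λ + 37 = 0:
  Δ = 14² - 4·37 = 196 - 148 = 48,  λ = (14 ± √48)/2 = (14 ± 6.9282)/2 ≈ 10.4641 or 3.5359.
  Sorted: λ_1 = 10.4641,  λ_2 = 5,  λ_3 = 3.5359  (check: sum = 19 = tr ✓).

Step 4 — unit eigenvector for λ_1 ≈ 10.4641: v spans the null space of (Sigma - λ_1 I), whose rows are
  r_1 = (-3.4641, -2, -2),  r_2 = (-2, -3.4641, 2),  r_3 = (-2, 2, -5.4641).
  v is orthogonal to every row, so take v ∝ r_1 × r_2 = ((-2)·(2) - (-2)·(-3.4641), (-2)·(-2) - (-3.4641)·(2), (-3.4641)·(-3.4641) - (-2)·(-2)) ≈ (-10.9282, 10.9282, 8).
  Rescale (multiply by -1 so the first nonzero entry is positive): u = (10.9282, -10.9282, -8).
  ||u|| = √((10.9282)² + (-10.9282)² + (-8)²) = √(302.8513) ≈ 17.4026,  v_1 = u/||u|| ≈ (0.628, -0.628, -0.4597) (||v_1|| = 1).

λ_1 = 10.4641,  λ_2 = 5,  λ_3 = 3.5359;  v_1 ≈ (0.628, -0.628, -0.4597)


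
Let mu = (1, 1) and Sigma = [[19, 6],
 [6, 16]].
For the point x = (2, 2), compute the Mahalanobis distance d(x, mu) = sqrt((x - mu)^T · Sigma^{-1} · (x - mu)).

Step 1 — centre the observation: (x - mu) = (1, 1).

Step 2 — invert Sigma. det(Sigma) = 19·16 - (6)² = 268.
  Sigma^{-1} = (1/det) · [[d, -b], [-b, a]] = [[0.0597, -0.0224],
 [-0.0224, 0.0709]].

Step 3 — form the quadratic (x - mu)^T · Sigma^{-1} · (x - mu):
  Sigma^{-1} · (x - mu) = (0.0373, 0.0485).
  (x - mu)^T · [Sigma^{-1} · (x - mu)] = (1)·(0.0373) + (1)·(0.0485) = 0.0858.

Step 4 — take square root: d = √(0.0858) ≈ 0.293.

d(x, mu) = √(0.0858) ≈ 0.293


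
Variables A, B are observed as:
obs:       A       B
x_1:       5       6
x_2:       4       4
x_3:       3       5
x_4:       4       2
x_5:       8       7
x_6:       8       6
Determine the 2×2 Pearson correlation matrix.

Step 1 — column means:
  mean(A) = (5 + 4 + 3 + 4 + 8 + 8) / 6 = 32/6 = 5.3333
  mean(B) = (6 + 4 + 5 + 2 + 7 + 6) / 6 = 30/6 = 5

Step 2 — sample variances and covariances s[i,j] = (1/(n-1)) · Σ_k (x_{k,i} - mean_i) · (x_{k,j} - mean_j), with n-1 = 5:
  s[A,A] = ((-0.3333)·(-0.3333) + (-1.3333)·(-1.3333) + (-2.3333)·(-2.3333) + (-1.3333)·(-1.3333) + (2.6667)·(2.6667) + (2.6667)·(2.6667)) / 5 = 23.3333/5 = 4.6667
  s[A,B] = ((-0.3333)·(1) + (-1.3333)·(-1) + (-2.3333)·(0) + (-1.3333)·(-3) + (2.6667)·(2) + (2.6667)·(1)) / 5 = 13/5 = 2.6
  s[B,B] = ((1)·(1) + (-1)·(-1) + (0)·(0) + (-3)·(-3) + (2)·(2) + (1)·(1)) / 5 = 16/5 = 3.2
  Sample standard deviations s_i = √(s[i,i]):
  s(A) = √(4.6667) = 2.1602
  s(B) = √(3.2) = 1.7889

Step 3 — r_{ij} = s_{ij} / (s_i · s_j):
  r[A,A] = 1 (diagonal).
  r[A,B] = 2.6 / (2.1602 · 1.7889) = 2.6 / 3.8644 = 0.6728
  r[B,B] = 1 (diagonal).

R is symmetric with unit diagonal. Assembling:

R = [[1, 0.6728],
 [0.6728, 1]]


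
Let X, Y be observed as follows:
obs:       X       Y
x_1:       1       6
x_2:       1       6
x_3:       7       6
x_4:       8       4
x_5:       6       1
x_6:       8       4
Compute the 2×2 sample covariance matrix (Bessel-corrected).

Step 1 — column means:
  mean(X) = (1 + 1 + 7 + 8 + 6 + 8) / 6 = 31/6 = 5.1667
  mean(Y) = (6 + 6 + 6 + 4 + 1 + 4) / 6 = 27/6 = 4.5

Step 2 — sample covariance S[i,j] = (1/(n-1)) · Σ_k (x_{k,i} - mean_i) · (x_{k,j} - mean_j), with n-1 = 5.
  S[X,X] = ((-4.1667)·(-4.1667) + (-4.1667)·(-4.1667) + (1.8333)·(1.8333) + (2.8333)·(2.8333) + (0.8333)·(0.8333) + (2.8333)·(2.8333)) / 5 = 54.8333/5 = 10.9667
  S[X,Y] = ((-4.1667)·(1.5) + (-4.1667)·(1.5) + (1.8333)·(1.5) + (2.8333)·(-0.5) + (0.8333)·(-3.5) + (2.8333)·(-0.5)) / 5 = -15.5/5 = -3.1
  S[Y,Y] = ((1.5)·(1.5) + (1.5)·(1.5) + (1.5)·(1.5) + (-0.5)·(-0.5) + (-3.5)·(-3.5) + (-0.5)·(-0.5)) / 5 = 19.5/5 = 3.9

S is symmetric (S[j,i] = S[i,j]). Assembling:

S = [[10.9667, -3.1],
 [-3.1, 3.9]]


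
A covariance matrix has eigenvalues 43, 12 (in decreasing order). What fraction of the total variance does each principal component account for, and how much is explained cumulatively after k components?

Step 1 — total variance = trace(Sigma) = Σ λ_i = 43 + 12 = 55.

Step 2 — fraction explained by component i = λ_i / Σ λ:
  PC1: 43/55 = 0.7818
  PC2: 12/55 = 0.2182

Step 3 — cumulative fraction after k components = (λ_1 + ... + λ_k) / Σ λ:
  k = 1: 43/55 = 0.7818
  k = 2: (43 + 12)/55 = 55/55 = 1

Summary (fraction, with percent):

explained: PC1 0.7818 (78.18%), PC2 0.2182 (21.82%);  cumulative: 0.7818, 1


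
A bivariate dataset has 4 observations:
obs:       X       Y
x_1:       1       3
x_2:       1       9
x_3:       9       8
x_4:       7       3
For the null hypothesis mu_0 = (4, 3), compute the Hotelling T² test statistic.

Step 1 — sample mean vector:
  mean(X) = (1 + 1 + 9 + 7) / 4 = 18/4 = 4.5
  mean(Y) = (3 + 9 + 8 + 3) / 4 = 23/4 = 5.75
  x̄ = (4.5, 5.75),  deviation x̄ - mu_0 = (4.5, 5.75) - (4, 3) = (0.5, 2.75).

Step 2 — sample covariance matrix, S[i,j] = (1/(n-1)) · Σ_k (x_{k,i} - mean_i) · (x_{k,j} - mean_j), divisor n-1 = 3:
  S[X,X] = ((-3.5)·(-3.5) + (-3.5)·(-3.5) + (4.5)·(4.5) + (2.5)·(2.5)) / 3 = 51/3 = 17
  S[X,Y] = ((-3.5)·(-2.75) + (-3.5)·(3.25) + (4.5)·(2.25) + (2.5)·(-2.75)) / 3 = 1.5/3 = 0.5
  S[Y,Y] = ((-2.75)·(-2.75) + (3.25)·(3.25) + (2.25)·(2.25) + (-2.75)·(-2.75)) / 3 = 30.75/3 = 10.25
  S = [[17, 0.5],
 [0.5, 10.25]].

Step 3 — invert S. det(S) = 17·10.25 - (0.5)² = 174.
  S^{-1} = (1/det) · [[d, -b], [-b, a]] = [[0.0589, -0.0029],
 [-0.0029, 0.0977]].

Step 4 — quadratic form (x̄ - mu_0)^T · S^{-1} · (x̄ - mu_0):
  S^{-1} · (x̄ - mu_0) = (0.0216, 0.2672),
  (x̄ - mu_0)^T · [...] = (0.5)·(0.0216) + (2.75)·(0.2672) = 0.7457.

Step 5 — scale by n: T² = 4 · 0.7457 = 2.9828.

T² ≈ 2.9828


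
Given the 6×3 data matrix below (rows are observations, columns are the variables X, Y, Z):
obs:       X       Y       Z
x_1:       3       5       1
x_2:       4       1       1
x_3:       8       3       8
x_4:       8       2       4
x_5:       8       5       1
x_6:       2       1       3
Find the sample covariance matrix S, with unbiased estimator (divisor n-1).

Step 1 — column means:
  mean(X) = (3 + 4 + 8 + 8 + 8 + 2) / 6 = 33/6 = 5.5
  mean(Y) = (5 + 1 + 3 + 2 + 5 + 1) / 6 = 17/6 = 2.8333
  mean(Z) = (1 + 1 + 8 + 4 + 1 + 3) / 6 = 18/6 = 3

Step 2 — sample covariance S[i,j] = (1/(n-1)) · Σ_k (x_{k,i} - mean_i) · (x_{k,j} - mean_j), with n-1 = 5.
  S[X,X] = ((-2.5)·(-2.5) + (-1.5)·(-1.5) + (2.5)·(2.5) + (2.5)·(2.5) + (2.5)·(2.5) + (-3.5)·(-3.5)) / 5 = 39.5/5 = 7.9
  S[X,Y] = ((-2.5)·(2.1667) + (-1.5)·(-1.8333) + (2.5)·(0.1667) + (2.5)·(-0.8333) + (2.5)·(2.1667) + (-3.5)·(-1.8333)) / 5 = 7.5/5 = 1.5
  S[X,Z] = ((-2.5)·(-2) + (-1.5)·(-2) + (2.5)·(5) + (2.5)·(1) + (2.5)·(-2) + (-3.5)·(0)) / 5 = 18/5 = 3.6
  S[Y,Y] = ((2.1667)·(2.1667) + (-1.8333)·(-1.8333) + (0.1667)·(0.1667) + (-0.8333)·(-0.8333) + (2.1667)·(2.1667) + (-1.8333)·(-1.8333)) / 5 = 16.8333/5 = 3.3667
  S[Y,Z] = ((2.1667)·(-2) + (-1.8333)·(-2) + (0.1667)·(5) + (-0.8333)·(1) + (2.1667)·(-2) + (-1.8333)·(0)) / 5 = -5/5 = -1
  S[Z,Z] = ((-2)·(-2) + (-2)·(-2) + (5)·(5) + (1)·(1) + (-2)·(-2) + (0)·(0)) / 5 = 38/5 = 7.6

S is symmetric (S[j,i] = S[i,j]). Assembling:

S = [[7.9, 1.5, 3.6],
 [1.5, 3.3667, -1],
 [3.6, -1, 7.6]]


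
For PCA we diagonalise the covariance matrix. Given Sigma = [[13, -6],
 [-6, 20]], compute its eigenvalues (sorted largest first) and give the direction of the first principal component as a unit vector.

Step 1 — characteristic polynomial of 2×2 Sigma:
  det(Sigma - λI) = λ² - trace · λ + det = 0.
  trace = 13 + 20 = 33, det = 13·20 - (-6)² = 224.
Step 2 — discriminant:
  Δ = trace² - 4·det = 1089 - 896 = 193.
Step 3 — eigenvalues:
  λ = (trace ± √Δ)/2 = (33 ± 13.8924)/2,
  λ_1 = 23.4462,  λ_2 = 9.5538.

Step 4 — unit eigenvector for λ_1: solve (Sigma - λ_1 I)v = 0. First row:
  (13 - 23.4462)·v_x + (-6)·v_y = 0, i.e. (-10.4462)·v_x + (-6)·v_y = 0,
  so v ∝ (b, λ_1 - a) = (-6, 10.4462); multiply by -1 so the first entry is positive: u = (6, -10.4462).
  ||u|| = √((6)² + (-10.4462)²) = √(145.1236) ≈ 12.0467,
  v_1 = u/||u|| ≈ (0.4981, -0.8671) (||v_1|| = 1).

λ_1 = 23.4462,  λ_2 = 9.5538;  v_1 ≈ (0.4981, -0.8671)


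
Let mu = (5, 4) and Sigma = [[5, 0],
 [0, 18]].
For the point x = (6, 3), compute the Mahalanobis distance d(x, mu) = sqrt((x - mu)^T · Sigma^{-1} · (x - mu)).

Step 1 — centre the observation: (x - mu) = (1, -1).

Step 2 — invert Sigma. det(Sigma) = 5·18 - (0)² = 90.
  Sigma^{-1} = (1/det) · [[d, -b], [-b, a]] = [[0.2, 0],
 [0, 0.0556]].

Step 3 — form the quadratic (x - mu)^T · Sigma^{-1} · (x - mu):
  Sigma^{-1} · (x - mu) = (0.2, -0.0556).
  (x - mu)^T · [Sigma^{-1} · (x - mu)] = (1)·(0.2) + (-1)·(-0.0556) = 0.2556.

Step 4 — take square root: d = √(0.2556) ≈ 0.5055.

d(x, mu) = √(0.2556) ≈ 0.5055


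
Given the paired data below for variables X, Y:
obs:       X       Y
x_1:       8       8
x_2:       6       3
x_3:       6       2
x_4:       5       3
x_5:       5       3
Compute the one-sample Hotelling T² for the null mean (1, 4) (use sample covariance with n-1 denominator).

Step 1 — sample mean vector:
  mean(X) = (8 + 6 + 6 + 5 + 5) / 5 = 30/5 = 6
  mean(Y) = (8 + 3 + 2 + 3 + 3) / 5 = 19/5 = 3.8
  x̄ = (6, 3.8),  deviation x̄ - mu_0 = (6, 3.8) - (1, 4) = (5, -0.2).

Step 2 — sample covariance matrix, S[i,j] = (1/(n-1)) · Σ_k (x_{k,i} - mean_i) · (x_{k,j} - mean_j), divisor n-1 = 4:
  S[X,X] = ((2)·(2) + (0)·(0) + (0)·(0) + (-1)·(-1) + (-1)·(-1)) / 4 = 6/4 = 1.5
  S[X,Y] = ((2)·(4.2) + (0)·(-0.8) + (0)·(-1.8) + (-1)·(-0.8) + (-1)·(-0.8)) / 4 = 10/4 = 2.5
  S[Y,Y] = ((4.2)·(4.2) + (-0.8)·(-0.8) + (-1.8)·(-1.8) + (-0.8)·(-0.8) + (-0.8)·(-0.8)) / 4 = 22.8/4 = 5.7
  S = [[1.5, 2.5],
 [2.5, 5.7]].

Step 3 — invert S. det(S) = 1.5·5.7 - (2.5)² = 2.3.
  S^{-1} = (1/det) · [[d, -b], [-b, a]] = [[2.4783, -1.087],
 [-1.087, 0.6522]].

Step 4 — quadratic form (x̄ - mu_0)^T · S^{-1} · (x̄ - mu_0):
  S^{-1} · (x̄ - mu_0) = (12.6087, -5.5652),
  (x̄ - mu_0)^T · [...] = (5)·(12.6087) + (-0.2)·(-5.5652) = 64.1565.

Step 5 — scale by n: T² = 5 · 64.1565 = 320.7826.

T² ≈ 320.7826


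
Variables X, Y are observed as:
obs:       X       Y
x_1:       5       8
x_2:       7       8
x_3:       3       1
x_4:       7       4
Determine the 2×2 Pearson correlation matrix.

Step 1 — column means:
  mean(X) = (5 + 7 + 3 + 7) / 4 = 22/4 = 5.5
  mean(Y) = (8 + 8 + 1 + 4) / 4 = 21/4 = 5.25

Step 2 — sample variances and covariances s[i,j] = (1/(n-1)) · Σ_k (x_{k,i} - mean_i) · (x_{k,j} - mean_j), with n-1 = 3:
  s[X,X] = ((-0.5)·(-0.5) + (1.5)·(1.5) + (-2.5)·(-2.5) + (1.5)·(1.5)) / 3 = 11/3 = 3.6667
  s[X,Y] = ((-0.5)·(2.75) + (1.5)·(2.75) + (-2.5)·(-4.25) + (1.5)·(-1.25)) / 3 = 11.5/3 = 3.8333
  s[Y,Y] = ((2.75)·(2.75) + (2.75)·(2.75) + (-4.25)·(-4.25) + (-1.25)·(-1.25)) / 3 = 34.75/3 = 11.5833
  Sample standard deviations s_i = √(s[i,i]):
  s(X) = √(3.6667) = 1.9149
  s(Y) = √(11.5833) = 3.4034

Step 3 — r_{ij} = s_{ij} / (s_i · s_j):
  r[X,X] = 1 (diagonal).
  r[X,Y] = 3.8333 / (1.9149 · 3.4034) = 3.8333 / 6.5171 = 0.5882
  r[Y,Y] = 1 (diagonal).

R is symmetric with unit diagonal. Assembling:

R = [[1, 0.5882],
 [0.5882, 1]]


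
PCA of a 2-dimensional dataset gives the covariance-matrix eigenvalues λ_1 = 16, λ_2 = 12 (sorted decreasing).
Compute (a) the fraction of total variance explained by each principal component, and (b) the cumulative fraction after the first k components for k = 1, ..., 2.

Step 1 — total variance = trace(Sigma) = Σ λ_i = 16 + 12 = 28.

Step 2 — fraction explained by component i = λ_i / Σ λ:
  PC1: 16/28 = 0.5714
  PC2: 12/28 = 0.4286

Step 3 — cumulative fraction after k components = (λ_1 + ... + λ_k) / Σ λ:
  k = 1: 16/28 = 0.5714
  k = 2: (16 + 12)/28 = 28/28 = 1

Summary (fraction, with percent):

explained: PC1 0.5714 (57.14%), PC2 0.4286 (42.86%);  cumulative: 0.5714, 1


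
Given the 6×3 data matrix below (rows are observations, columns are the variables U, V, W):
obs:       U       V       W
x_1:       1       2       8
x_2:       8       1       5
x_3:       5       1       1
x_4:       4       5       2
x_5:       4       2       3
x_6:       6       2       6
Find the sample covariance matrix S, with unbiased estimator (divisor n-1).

Step 1 — column means:
  mean(U) = (1 + 8 + 5 + 4 + 4 + 6) / 6 = 28/6 = 4.6667
  mean(V) = (2 + 1 + 1 + 5 + 2 + 2) / 6 = 13/6 = 2.1667
  mean(W) = (8 + 5 + 1 + 2 + 3 + 6) / 6 = 25/6 = 4.1667

Step 2 — sample covariance S[i,j] = (1/(n-1)) · Σ_k (x_{k,i} - mean_i) · (x_{k,j} - mean_j), with n-1 = 5.
  S[U,U] = ((-3.6667)·(-3.6667) + (3.3333)·(3.3333) + (0.3333)·(0.3333) + (-0.6667)·(-0.6667) + (-0.6667)·(-0.6667) + (1.3333)·(1.3333)) / 5 = 27.3333/5 = 5.4667
  S[U,V] = ((-3.6667)·(-0.1667) + (3.3333)·(-1.1667) + (0.3333)·(-1.1667) + (-0.6667)·(2.8333) + (-0.6667)·(-0.1667) + (1.3333)·(-0.1667)) / 5 = -5.6667/5 = -1.1333
  S[U,W] = ((-3.6667)·(3.8333) + (3.3333)·(0.8333) + (0.3333)·(-3.1667) + (-0.6667)·(-2.1667) + (-0.6667)·(-1.1667) + (1.3333)·(1.8333)) / 5 = -7.6667/5 = -1.5333
  S[V,V] = ((-0.1667)·(-0.1667) + (-1.1667)·(-1.1667) + (-1.1667)·(-1.1667) + (2.8333)·(2.8333) + (-0.1667)·(-0.1667) + (-0.1667)·(-0.1667)) / 5 = 10.8333/5 = 2.1667
  S[V,W] = ((-0.1667)·(3.8333) + (-1.1667)·(0.8333) + (-1.1667)·(-3.1667) + (2.8333)·(-2.1667) + (-0.1667)·(-1.1667) + (-0.1667)·(1.8333)) / 5 = -4.1667/5 = -0.8333
  S[W,W] = ((3.8333)·(3.8333) + (0.8333)·(0.8333) + (-3.1667)·(-3.1667) + (-2.1667)·(-2.1667) + (-1.1667)·(-1.1667) + (1.8333)·(1.8333)) / 5 = 34.8333/5 = 6.9667

S is symmetric (S[j,i] = S[i,j]). Assembling:

S = [[5.4667, -1.1333, -1.5333],
 [-1.1333, 2.1667, -0.8333],
 [-1.5333, -0.8333, 6.9667]]


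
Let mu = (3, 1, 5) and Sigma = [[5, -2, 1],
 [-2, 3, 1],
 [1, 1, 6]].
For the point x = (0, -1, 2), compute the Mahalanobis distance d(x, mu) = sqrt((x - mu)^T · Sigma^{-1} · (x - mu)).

Step 1 — centre the observation: (x - mu) = (-3, -2, -3).

Step 2 — invert Sigma (cofactor / det for 3×3, or solve directly):
  Sigma^{-1} = [[0.3148, 0.2407, -0.0926],
 [0.2407, 0.537, -0.1296],
 [-0.0926, -0.1296, 0.2037]].

Step 3 — form the quadratic (x - mu)^T · Sigma^{-1} · (x - mu):
  Sigma^{-1} · (x - mu) = (-1.1481, -1.4074, -0.0741).
  (x - mu)^T · [Sigma^{-1} · (x - mu)] = (-3)·(-1.1481) + (-2)·(-1.4074) + (-3)·(-0.0741) = 6.4815.

Step 4 — take square root: d = √(6.4815) ≈ 2.5459.

d(x, mu) = √(6.4815) ≈ 2.5459


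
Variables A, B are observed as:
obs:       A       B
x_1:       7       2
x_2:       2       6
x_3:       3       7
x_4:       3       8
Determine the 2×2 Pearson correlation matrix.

Step 1 — column means:
  mean(A) = (7 + 2 + 3 + 3) / 4 = 15/4 = 3.75
  mean(B) = (2 + 6 + 7 + 8) / 4 = 23/4 = 5.75

Step 2 — sample variances and covariances s[i,j] = (1/(n-1)) · Σ_k (x_{k,i} - mean_i) · (x_{k,j} - mean_j), with n-1 = 3:
  s[A,A] = ((3.25)·(3.25) + (-1.75)·(-1.75) + (-0.75)·(-0.75) + (-0.75)·(-0.75)) / 3 = 14.75/3 = 4.9167
  s[A,B] = ((3.25)·(-3.75) + (-1.75)·(0.25) + (-0.75)·(1.25) + (-0.75)·(2.25)) / 3 = -15.25/3 = -5.0833
  s[B,B] = ((-3.75)·(-3.75) + (0.25)·(0.25) + (1.25)·(1.25) + (2.25)·(2.25)) / 3 = 20.75/3 = 6.9167
  Sample standard deviations s_i = √(s[i,i]):
  s(A) = √(4.9167) = 2.2174
  s(B) = √(6.9167) = 2.63

Step 3 — r_{ij} = s_{ij} / (s_i · s_j):
  r[A,A] = 1 (diagonal).
  r[A,B] = -5.0833 / (2.2174 · 2.63) = -5.0833 / 5.8315 = -0.8717
  r[B,B] = 1 (diagonal).

R is symmetric with unit diagonal. Assembling:

R = [[1, -0.8717],
 [-0.8717, 1]]


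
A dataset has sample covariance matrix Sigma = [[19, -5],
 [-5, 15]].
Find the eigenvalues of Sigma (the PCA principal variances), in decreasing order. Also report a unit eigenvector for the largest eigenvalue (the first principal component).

Step 1 — characteristic polynomial of 2×2 Sigma:
  det(Sigma - λI) = λ² - trace · λ + det = 0.
  trace = 19 + 15 = 34, det = 19·15 - (-5)² = 260.
Step 2 — discriminant:
  Δ = trace² - 4·det = 1156 - 1040 = 116.
Step 3 — eigenvalues:
  λ = (trace ± √Δ)/2 = (34 ± 10.7703)/2,
  λ_1 = 22.3852,  λ_2 = 11.6148.

Step 4 — unit eigenvector for λ_1: solve (Sigma - λ_1 I)v = 0. First row:
  (19 - 22.3852)·v_x + (-5)·v_y = 0, i.e. (-3.3852)·v_x + (-5)·v_y = 0,
  so v ∝ (b, λ_1 - a) = (-5, 3.3852); multiply by -1 so the first entry is positive: u = (5, -3.3852).
  ||u|| = √((5)² + (-3.3852)²) = √(36.4593) ≈ 6.0382,
  v_1 = u/||u|| ≈ (0.8281, -0.5606) (||v_1|| = 1).

λ_1 = 22.3852,  λ_2 = 11.6148;  v_1 ≈ (0.8281, -0.5606)


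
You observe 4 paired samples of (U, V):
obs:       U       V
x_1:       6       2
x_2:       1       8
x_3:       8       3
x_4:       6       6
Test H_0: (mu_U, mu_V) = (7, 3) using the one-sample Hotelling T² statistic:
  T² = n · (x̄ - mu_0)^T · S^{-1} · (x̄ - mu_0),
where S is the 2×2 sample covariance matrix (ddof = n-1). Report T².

Step 1 — sample mean vector:
  mean(U) = (6 + 1 + 8 + 6) / 4 = 21/4 = 5.25
  mean(V) = (2 + 8 + 3 + 6) / 4 = 19/4 = 4.75
  x̄ = (5.25, 4.75),  deviation x̄ - mu_0 = (5.25, 4.75) - (7, 3) = (-1.75, 1.75).

Step 2 — sample covariance matrix, S[i,j] = (1/(n-1)) · Σ_k (x_{k,i} - mean_i) · (x_{k,j} - mean_j), divisor n-1 = 3:
  S[U,U] = ((0.75)·(0.75) + (-4.25)·(-4.25) + (2.75)·(2.75) + (0.75)·(0.75)) / 3 = 26.75/3 = 8.9167
  S[U,V] = ((0.75)·(-2.75) + (-4.25)·(3.25) + (2.75)·(-1.75) + (0.75)·(1.25)) / 3 = -19.75/3 = -6.5833
  S[V,V] = ((-2.75)·(-2.75) + (3.25)·(3.25) + (-1.75)·(-1.75) + (1.25)·(1.25)) / 3 = 22.75/3 = 7.5833
  S = [[8.9167, -6.5833],
 [-6.5833, 7.5833]].

Step 3 — invert S. det(S) = 8.9167·7.5833 - (-6.5833)² = 24.2778.
  S^{-1} = (1/det) · [[d, -b], [-b, a]] = [[0.3124, 0.2712],
 [0.2712, 0.3673]].

Step 4 — quadratic form (x̄ - mu_0)^T · S^{-1} · (x̄ - mu_0):
  S^{-1} · (x̄ - mu_0) = (-0.0721, 0.1682),
  (x̄ - mu_0)^T · [...] = (-1.75)·(-0.0721) + (1.75)·(0.1682) = 0.4205.

Step 5 — scale by n: T² = 4 · 0.4205 = 1.6819.

T² ≈ 1.6819


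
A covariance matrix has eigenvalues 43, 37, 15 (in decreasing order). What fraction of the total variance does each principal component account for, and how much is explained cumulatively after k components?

Step 1 — total variance = trace(Sigma) = Σ λ_i = 43 + 37 + 15 = 95.

Step 2 — fraction explained by component i = λ_i / Σ λ:
  PC1: 43/95 = 0.4526
  PC2: 37/95 = 0.3895
  PC3: 15/95 = 0.1579

Step 3 — cumulative fraction after k components = (λ_1 + ... + λ_k) / Σ λ:
  k = 1: 43/95 = 0.4526
  k = 2: (43 + 37)/95 = 80/95 = 0.8421
  k = 3: (43 + 37 + 15)/95 = 95/95 = 1

Summary (fraction, with percent):

explained: PC1 0.4526 (45.26%), PC2 0.3895 (38.95%), PC3 0.1579 (15.79%);  cumulative: 0.4526, 0.8421, 1


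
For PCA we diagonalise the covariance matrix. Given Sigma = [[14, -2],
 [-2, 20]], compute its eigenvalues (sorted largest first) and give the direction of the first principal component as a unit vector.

Step 1 — characteristic polynomial of 2×2 Sigma:
  det(Sigma - λI) = λ² - trace · λ + det = 0.
  trace = 14 + 20 = 34, det = 14·20 - (-2)² = 276.
Step 2 — discriminant:
  Δ = trace² - 4·det = 1156 - 1104 = 52.
Step 3 — eigenvalues:
  λ = (trace ± √Δ)/2 = (34 ± 7.2111)/2,
  λ_1 = 20.6056,  λ_2 = 13.3944.

Step 4 — unit eigenvector for λ_1: solve (Sigma - λ_1 I)v = 0. First row:
  (14 - 20.6056)·v_x + (-2)·v_y = 0, i.e. (-6.6056)·v_x + (-2)·v_y = 0,
  so v ∝ (b, λ_1 - a) = (-2, 6.6056); multiply by -1 so the first entry is positive: u = (2, -6.6056).
  ||u|| = √((2)² + (-6.6056)²) = √(47.6333) ≈ 6.9017,
  v_1 = u/||u|| ≈ (0.2898, -0.9571) (||v_1|| = 1).

λ_1 = 20.6056,  λ_2 = 13.3944;  v_1 ≈ (0.2898, -0.9571)


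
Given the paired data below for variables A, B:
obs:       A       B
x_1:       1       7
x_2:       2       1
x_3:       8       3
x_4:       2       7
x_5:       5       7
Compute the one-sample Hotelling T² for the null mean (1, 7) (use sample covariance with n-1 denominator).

Step 1 — sample mean vector:
  mean(A) = (1 + 2 + 8 + 2 + 5) / 5 = 18/5 = 3.6
  mean(B) = (7 + 1 + 3 + 7 + 7) / 5 = 25/5 = 5
  x̄ = (3.6, 5),  deviation x̄ - mu_0 = (3.6, 5) - (1, 7) = (2.6, -2).

Step 2 — sample covariance matrix, S[i,j] = (1/(n-1)) · Σ_k (x_{k,i} - mean_i) · (x_{k,j} - mean_j), divisor n-1 = 4:
  S[A,A] = ((-2.6)·(-2.6) + (-1.6)·(-1.6) + (4.4)·(4.4) + (-1.6)·(-1.6) + (1.4)·(1.4)) / 4 = 33.2/4 = 8.3
  S[A,B] = ((-2.6)·(2) + (-1.6)·(-4) + (4.4)·(-2) + (-1.6)·(2) + (1.4)·(2)) / 4 = -8/4 = -2
  S[B,B] = ((2)·(2) + (-4)·(-4) + (-2)·(-2) + (2)·(2) + (2)·(2)) / 4 = 32/4 = 8
  S = [[8.3, -2],
 [-2, 8]].

Step 3 — invert S. det(S) = 8.3·8 - (-2)² = 62.4.
  S^{-1} = (1/det) · [[d, -b], [-b, a]] = [[0.1282, 0.0321],
 [0.0321, 0.133]].

Step 4 — quadratic form (x̄ - mu_0)^T · S^{-1} · (x̄ - mu_0):
  S^{-1} · (x̄ - mu_0) = (0.2692, -0.1827),
  (x̄ - mu_0)^T · [...] = (2.6)·(0.2692) + (-2)·(-0.1827) = 1.0654.

Step 5 — scale by n: T² = 5 · 1.0654 = 5.3269.

T² ≈ 5.3269


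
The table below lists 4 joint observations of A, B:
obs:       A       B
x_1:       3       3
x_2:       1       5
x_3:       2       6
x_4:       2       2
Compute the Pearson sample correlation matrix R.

Step 1 — column means:
  mean(A) = (3 + 1 + 2 + 2) / 4 = 8/4 = 2
  mean(B) = (3 + 5 + 6 + 2) / 4 = 16/4 = 4

Step 2 — sample variances and covariances s[i,j] = (1/(n-1)) · Σ_k (x_{k,i} - mean_i) · (x_{k,j} - mean_j), with n-1 = 3:
  s[A,A] = ((1)·(1) + (-1)·(-1) + (0)·(0) + (0)·(0)) / 3 = 2/3 = 0.6667
  s[A,B] = ((1)·(-1) + (-1)·(1) + (0)·(2) + (0)·(-2)) / 3 = -2/3 = -0.6667
  s[B,B] = ((-1)·(-1) + (1)·(1) + (2)·(2) + (-2)·(-2)) / 3 = 10/3 = 3.3333
  Sample standard deviations s_i = √(s[i,i]):
  s(A) = √(0.6667) = 0.8165
  s(B) = √(3.3333) = 1.8257

Step 3 — r_{ij} = s_{ij} / (s_i · s_j):
  r[A,A] = 1 (diagonal).
  r[A,B] = -0.6667 / (0.8165 · 1.8257) = -0.6667 / 1.4907 = -0.4472
  r[B,B] = 1 (diagonal).

R is symmetric with unit diagonal. Assembling:

R = [[1, -0.4472],
 [-0.4472, 1]]


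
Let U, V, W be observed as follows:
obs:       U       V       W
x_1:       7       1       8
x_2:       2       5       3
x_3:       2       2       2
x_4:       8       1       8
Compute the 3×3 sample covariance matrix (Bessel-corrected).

Step 1 — column means:
  mean(U) = (7 + 2 + 2 + 8) / 4 = 19/4 = 4.75
  mean(V) = (1 + 5 + 2 + 1) / 4 = 9/4 = 2.25
  mean(W) = (8 + 3 + 2 + 8) / 4 = 21/4 = 5.25

Step 2 — sample covariance S[i,j] = (1/(n-1)) · Σ_k (x_{k,i} - mean_i) · (x_{k,j} - mean_j), with n-1 = 3.
  S[U,U] = ((2.25)·(2.25) + (-2.75)·(-2.75) + (-2.75)·(-2.75) + (3.25)·(3.25)) / 3 = 30.75/3 = 10.25
  S[U,V] = ((2.25)·(-1.25) + (-2.75)·(2.75) + (-2.75)·(-0.25) + (3.25)·(-1.25)) / 3 = -13.75/3 = -4.5833
  S[U,W] = ((2.25)·(2.75) + (-2.75)·(-2.25) + (-2.75)·(-3.25) + (3.25)·(2.75)) / 3 = 30.25/3 = 10.0833
  S[V,V] = ((-1.25)·(-1.25) + (2.75)·(2.75) + (-0.25)·(-0.25) + (-1.25)·(-1.25)) / 3 = 10.75/3 = 3.5833
  S[V,W] = ((-1.25)·(2.75) + (2.75)·(-2.25) + (-0.25)·(-3.25) + (-1.25)·(2.75)) / 3 = -12.25/3 = -4.0833
  S[W,W] = ((2.75)·(2.75) + (-2.25)·(-2.25) + (-3.25)·(-3.25) + (2.75)·(2.75)) / 3 = 30.75/3 = 10.25

S is symmetric (S[j,i] = S[i,j]). Assembling:

S = [[10.25, -4.5833, 10.0833],
 [-4.5833, 3.5833, -4.0833],
 [10.0833, -4.0833, 10.25]]


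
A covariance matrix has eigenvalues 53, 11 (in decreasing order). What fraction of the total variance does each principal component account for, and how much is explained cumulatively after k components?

Step 1 — total variance = trace(Sigma) = Σ λ_i = 53 + 11 = 64.

Step 2 — fraction explained by component i = λ_i / Σ λ:
  PC1: 53/64 = 0.8281
  PC2: 11/64 = 0.1719

Step 3 — cumulative fraction after k components = (λ_1 + ... + λ_k) / Σ λ:
  k = 1: 53/64 = 0.8281
  k = 2: (53 + 11)/64 = 64/64 = 1

Summary (fraction, with percent):

explained: PC1 0.8281 (82.81%), PC2 0.1719 (17.19%);  cumulative: 0.8281, 1


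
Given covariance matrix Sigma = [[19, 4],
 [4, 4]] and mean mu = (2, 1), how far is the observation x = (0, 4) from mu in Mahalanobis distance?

Step 1 — centre the observation: (x - mu) = (-2, 3).

Step 2 — invert Sigma. det(Sigma) = 19·4 - (4)² = 60.
  Sigma^{-1} = (1/det) · [[d, -b], [-b, a]] = [[0.0667, -0.0667],
 [-0.0667, 0.3167]].

Step 3 — form the quadratic (x - mu)^T · Sigma^{-1} · (x - mu):
  Sigma^{-1} · (x - mu) = (-0.3333, 1.0833).
  (x - mu)^T · [Sigma^{-1} · (x - mu)] = (-2)·(-0.3333) + (3)·(1.0833) = 3.9167.

Step 4 — take square root: d = √(3.9167) ≈ 1.9791.

d(x, mu) = √(3.9167) ≈ 1.9791


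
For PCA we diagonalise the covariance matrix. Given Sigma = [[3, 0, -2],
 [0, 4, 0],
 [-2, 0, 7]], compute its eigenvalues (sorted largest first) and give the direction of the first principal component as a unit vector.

Step 1 — characteristic polynomial p(λ) = det(λI - Sigma) = λ³ - tr·λ² + c_1·λ - det, where tr = trace, c_1 = sum of the principal 2×2 minors, det = det(Sigma):
  tr = 3 + 4 + 7 = 14,
  c_1 = (3·4 - (0)²) + (3·7 - (-2)²) + (4·7 - (0)²) = 12 + 17 + 28 = 57,
  det = 3·(4·7 - (0)²) - (0)·((0)·7 - (0)·(-2)) + (-2)·((0)·(0) - 4·(-2)) = 3·(28) - (0)·(0) + (-2)·(8) = 68.
  So p(λ) = λ³ - 14λ² + 57λ - 68.
Step 2 — look for an integer root (rational root theorem: any rational root is an integer divisor of 68). Testing λ = 4:
  p(4) = 64 - 224 + 228 - 68 = 0  ✓
  Dividing out (λ - 4): p(λ) = (λ - 4)(λ² - 10λ + 17).
Step 3 — remaining eigenvalues from the quadratic λ² - 10λ + 17 = 0:
  Δ = 10² - 4·17 = 100 - 68 = 32,  λ = (10 ± √32)/2 = (10 ± 5.6569)/2 ≈ 7.8284 or 2.1716.
  Sorted: λ_1 = 7.8284,  λ_2 = 4,  λ_3 = 2.1716  (check: sum = 14 = tr ✓).

Step 4 — unit eigenvector for λ_1 ≈ 7.8284: v spans the null space of (Sigma - λ_1 I), whose rows are
  r_1 = (-4.8284, 0, -2),  r_2 = (0, -3.8284, 0),  r_3 = (-2, 0, -0.8284).
  v is orthogonal to every row, so take v ∝ r_1 × r_2 = ((0)·(0) - (-2)·(-3.8284), (-2)·(0) - (-4.8284)·(0), (-4.8284)·(-3.8284) - (0)·(0)) ≈ (-7.6569, 0, 18.4853).
  Rescale (multiply by -1 so the first nonzero entry is positive): u = (7.6569, 0, -18.4853).
  ||u|| = √((7.6569)² + (0)² + (-18.4853)²) = √(400.333) ≈ 20.0083,  v_1 = u/||u|| ≈ (0.3827, 0, -0.9239) (||v_1|| = 1).

λ_1 = 7.8284,  λ_2 = 4,  λ_3 = 2.1716;  v_1 ≈ (0.3827, 0, -0.9239)


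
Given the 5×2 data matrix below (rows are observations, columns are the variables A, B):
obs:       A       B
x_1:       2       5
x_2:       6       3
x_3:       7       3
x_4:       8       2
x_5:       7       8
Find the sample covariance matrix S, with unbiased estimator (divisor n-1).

Step 1 — column means:
  mean(A) = (2 + 6 + 7 + 8 + 7) / 5 = 30/5 = 6
  mean(B) = (5 + 3 + 3 + 2 + 8) / 5 = 21/5 = 4.2

Step 2 — sample covariance S[i,j] = (1/(n-1)) · Σ_k (x_{k,i} - mean_i) · (x_{k,j} - mean_j), with n-1 = 4.
  S[A,A] = ((-4)·(-4) + (0)·(0) + (1)·(1) + (2)·(2) + (1)·(1)) / 4 = 22/4 = 5.5
  S[A,B] = ((-4)·(0.8) + (0)·(-1.2) + (1)·(-1.2) + (2)·(-2.2) + (1)·(3.8)) / 4 = -5/4 = -1.25
  S[B,B] = ((0.8)·(0.8) + (-1.2)·(-1.2) + (-1.2)·(-1.2) + (-2.2)·(-2.2) + (3.8)·(3.8)) / 4 = 22.8/4 = 5.7

S is symmetric (S[j,i] = S[i,j]). Assembling:

S = [[5.5, -1.25],
 [-1.25, 5.7]]


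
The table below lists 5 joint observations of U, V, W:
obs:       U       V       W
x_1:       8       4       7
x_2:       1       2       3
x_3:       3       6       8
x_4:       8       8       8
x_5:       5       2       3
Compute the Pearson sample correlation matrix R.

Step 1 — column means:
  mean(U) = (8 + 1 + 3 + 8 + 5) / 5 = 25/5 = 5
  mean(V) = (4 + 2 + 6 + 8 + 2) / 5 = 22/5 = 4.4
  mean(W) = (7 + 3 + 8 + 8 + 3) / 5 = 29/5 = 5.8

Step 2 — sample variances and covariances s[i,j] = (1/(n-1)) · Σ_k (x_{k,i} - mean_i) · (x_{k,j} - mean_j), with n-1 = 4:
  s[U,U] = ((3)·(3) + (-4)·(-4) + (-2)·(-2) + (3)·(3) + (0)·(0)) / 4 = 38/4 = 9.5
  s[U,V] = ((3)·(-0.4) + (-4)·(-2.4) + (-2)·(1.6) + (3)·(3.6) + (0)·(-2.4)) / 4 = 16/4 = 4
  s[U,W] = ((3)·(1.2) + (-4)·(-2.8) + (-2)·(2.2) + (3)·(2.2) + (0)·(-2.8)) / 4 = 17/4 = 4.25
  s[V,V] = ((-0.4)·(-0.4) + (-2.4)·(-2.4) + (1.6)·(1.6) + (3.6)·(3.6) + (-2.4)·(-2.4)) / 4 = 27.2/4 = 6.8
  s[V,W] = ((-0.4)·(1.2) + (-2.4)·(-2.8) + (1.6)·(2.2) + (3.6)·(2.2) + (-2.4)·(-2.8)) / 4 = 24.4/4 = 6.1
  s[W,W] = ((1.2)·(1.2) + (-2.8)·(-2.8) + (2.2)·(2.2) + (2.2)·(2.2) + (-2.8)·(-2.8)) / 4 = 26.8/4 = 6.7
  Sample standard deviations s_i = √(s[i,i]):
  s(U) = √(9.5) = 3.0822
  s(V) = √(6.8) = 2.6077
  s(W) = √(6.7) = 2.5884

Step 3 — r_{ij} = s_{ij} / (s_i · s_j):
  r[U,U] = 1 (diagonal).
  r[U,V] = 4 / (3.0822 · 2.6077) = 4 / 8.0374 = 0.4977
  r[U,W] = 4.25 / (3.0822 · 2.5884) = 4.25 / 7.9781 = 0.5327
  r[V,V] = 1 (diagonal).
  r[V,W] = 6.1 / (2.6077 · 2.5884) = 6.1 / 6.7498 = 0.9037
  r[W,W] = 1 (diagonal).

R is symmetric with unit diagonal. Assembling:

R = [[1, 0.4977, 0.5327],
 [0.4977, 1, 0.9037],
 [0.5327, 0.9037, 1]]


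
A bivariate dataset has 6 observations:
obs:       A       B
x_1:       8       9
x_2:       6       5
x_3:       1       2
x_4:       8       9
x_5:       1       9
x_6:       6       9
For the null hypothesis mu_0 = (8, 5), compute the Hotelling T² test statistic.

Step 1 — sample mean vector:
  mean(A) = (8 + 6 + 1 + 8 + 1 + 6) / 6 = 30/6 = 5
  mean(B) = (9 + 5 + 2 + 9 + 9 + 9) / 6 = 43/6 = 7.1667
  x̄ = (5, 7.1667),  deviation x̄ - mu_0 = (5, 7.1667) - (8, 5) = (-3, 2.1667).

Step 2 — sample covariance matrix, S[i,j] = (1/(n-1)) · Σ_k (x_{k,i} - mean_i) · (x_{k,j} - mean_j), divisor n-1 = 5:
  S[A,A] = ((3)·(3) + (1)·(1) + (-4)·(-4) + (3)·(3) + (-4)·(-4) + (1)·(1)) / 5 = 52/5 = 10.4
  S[A,B] = ((3)·(1.8333) + (1)·(-2.1667) + (-4)·(-5.1667) + (3)·(1.8333) + (-4)·(1.8333) + (1)·(1.8333)) / 5 = 24/5 = 4.8
  S[B,B] = ((1.8333)·(1.8333) + (-2.1667)·(-2.1667) + (-5.1667)·(-5.1667) + (1.8333)·(1.8333) + (1.8333)·(1.8333) + (1.8333)·(1.8333)) / 5 = 44.8333/5 = 8.9667
  S = [[10.4, 4.8],
 [4.8, 8.9667]].

Step 3 — invert S. det(S) = 10.4·8.9667 - (4.8)² = 70.2133.
  S^{-1} = (1/det) · [[d, -b], [-b, a]] = [[0.1277, -0.0684],
 [-0.0684, 0.1481]].

Step 4 — quadratic form (x̄ - mu_0)^T · S^{-1} · (x̄ - mu_0):
  S^{-1} · (x̄ - mu_0) = (-0.5312, 0.526),
  (x̄ - mu_0)^T · [...] = (-3)·(-0.5312) + (2.1667)·(0.526) = 2.7334.

Step 5 — scale by n: T² = 6 · 2.7334 = 16.4005.

T² ≈ 16.4005


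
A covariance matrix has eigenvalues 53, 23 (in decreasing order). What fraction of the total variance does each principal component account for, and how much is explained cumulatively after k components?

Step 1 — total variance = trace(Sigma) = Σ λ_i = 53 + 23 = 76.

Step 2 — fraction explained by component i = λ_i / Σ λ:
  PC1: 53/76 = 0.6974
  PC2: 23/76 = 0.3026

Step 3 — cumulative fraction after k components = (λ_1 + ... + λ_k) / Σ λ:
  k = 1: 53/76 = 0.6974
  k = 2: (53 + 23)/76 = 76/76 = 1

Summary (fraction, with percent):

explained: PC1 0.6974 (69.74%), PC2 0.3026 (30.26%);  cumulative: 0.6974, 1
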